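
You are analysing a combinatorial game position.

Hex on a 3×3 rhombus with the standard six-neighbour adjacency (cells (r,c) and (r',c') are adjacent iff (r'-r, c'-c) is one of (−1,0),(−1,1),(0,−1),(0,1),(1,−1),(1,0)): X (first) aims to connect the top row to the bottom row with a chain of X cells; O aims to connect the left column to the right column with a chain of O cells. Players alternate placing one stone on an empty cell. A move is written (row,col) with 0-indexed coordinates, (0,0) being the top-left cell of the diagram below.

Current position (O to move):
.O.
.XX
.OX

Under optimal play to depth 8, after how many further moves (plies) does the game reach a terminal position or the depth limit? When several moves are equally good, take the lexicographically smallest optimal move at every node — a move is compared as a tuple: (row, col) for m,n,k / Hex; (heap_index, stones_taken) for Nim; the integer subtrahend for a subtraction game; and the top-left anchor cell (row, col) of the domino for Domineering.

ply 1, O at .O./.XX/.OX | (0,0)=-1→OO./.XX/.OX; (0,2)=+1→.OO/.XX/.OX*; (1,0)=-1→.O./OXX/.OX; (2,0)=-1→.O./.XX/OOX
ply 2, X at .OO/.XX/.OX | (0,0)=-1→XOO/.XX/.OX*; (1,0)=-1→.OO/XXX/.OX; (2,0)=-1→.OO/.XX/XOX
ply 3, O at XOO/.XX/.OX | (1,0)=+1→XOO/OXX/.OX*; (2,0)=-1→XOO/.XX/OOX
ply 4: XOO/OXX/.OX is terminal -1 (X); from .O./.XX/.OX depth 8

PV length from [.O./.XX/.OX]: 3 plies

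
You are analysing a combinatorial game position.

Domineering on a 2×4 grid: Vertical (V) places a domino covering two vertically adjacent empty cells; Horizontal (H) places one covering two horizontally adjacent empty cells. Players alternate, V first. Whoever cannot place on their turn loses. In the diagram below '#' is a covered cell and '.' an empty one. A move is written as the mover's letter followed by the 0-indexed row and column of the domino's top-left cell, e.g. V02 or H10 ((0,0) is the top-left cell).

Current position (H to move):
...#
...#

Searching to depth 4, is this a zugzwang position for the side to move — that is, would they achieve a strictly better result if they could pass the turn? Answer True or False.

ply 1, H at ...#/...# | H00=+1→##.#/...#*; H01=+1→.###/...#; H10=+1→...#/##.#; H11=+1→...#/.###
ply 2, V at ##.#/...# | V02=-1→####/..##*
ply 3, H at ####/..## | H10=+1→####/####*
ply 4: ####/#### is terminal -1 (V); from ...#/...# depth 4
pass branch (V moves first from the same position):
  | ply 1, V at ...#/...# | V00=-1→#..#/#..#; V01=+1→.#.#/.#.#*; V02=-1→..##/..##
  | ply 2: .#.#/.#.# is terminal -1 (H); from ...#/...# depth 4
H moving scores +1; H passing scores -1

zugzwang(...#/...#, H) = False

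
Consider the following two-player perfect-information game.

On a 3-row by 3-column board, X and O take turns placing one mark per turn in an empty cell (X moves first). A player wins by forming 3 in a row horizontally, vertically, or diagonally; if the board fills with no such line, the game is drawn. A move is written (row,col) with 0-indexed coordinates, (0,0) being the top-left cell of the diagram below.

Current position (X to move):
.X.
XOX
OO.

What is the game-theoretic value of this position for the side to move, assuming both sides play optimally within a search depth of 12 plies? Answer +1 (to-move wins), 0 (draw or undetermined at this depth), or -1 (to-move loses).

value(.X./XOX/OO., X) = -1

ply 1, X at .X./XOX/OO. | (0,0)=-1→XX./XOX/OO.*; (0,2)=-1→.XX/XOX/OO.; (2,2)=-1→.X./XOX/OOX
ply 2, O at XX./XOX/OO. | (0,2)=+1→XXO/XOX/OO.*; (2,2)=+1→XX./XOX/OOO
ply 3: XXO/XOX/OO. is terminal -1 (X); from .X./XOX/OO. depth 12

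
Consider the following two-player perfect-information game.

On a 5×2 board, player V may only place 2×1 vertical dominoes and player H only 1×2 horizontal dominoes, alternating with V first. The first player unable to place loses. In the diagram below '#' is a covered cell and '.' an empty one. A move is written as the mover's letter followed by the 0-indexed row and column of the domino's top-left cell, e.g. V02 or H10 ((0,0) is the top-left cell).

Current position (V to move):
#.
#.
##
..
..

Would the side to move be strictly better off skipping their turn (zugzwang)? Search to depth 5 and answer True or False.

zugzwang(#./#./##/../.., V) = False

[#./#./##/../..] V move#1: V01:-1/##/##/##/../.., V30:+1/#./#./##/#./#.*, V31:+1/#./#./##/.#/.#
[#./#./##/#./#.] end (terminal -1, H#2); searched #./#./##/../.. to 5
suppose V passes — search the same position with H to move:
pass> [#./#./##/../..] H move#1: H30:+1/#./#./##/##/..*, H40:+1/#./#./##/../##
pass> [#./#./##/##/..] V move#2: V01:-1/##/##/##/##/..*
pass> [##/##/##/##/..] H move#3: H40:+1/##/##/##/##/##*
pass> [##/##/##/##/##] end (terminal -1, V#4); searched #./#./##/../.. to 5
for V: play +1, pass -1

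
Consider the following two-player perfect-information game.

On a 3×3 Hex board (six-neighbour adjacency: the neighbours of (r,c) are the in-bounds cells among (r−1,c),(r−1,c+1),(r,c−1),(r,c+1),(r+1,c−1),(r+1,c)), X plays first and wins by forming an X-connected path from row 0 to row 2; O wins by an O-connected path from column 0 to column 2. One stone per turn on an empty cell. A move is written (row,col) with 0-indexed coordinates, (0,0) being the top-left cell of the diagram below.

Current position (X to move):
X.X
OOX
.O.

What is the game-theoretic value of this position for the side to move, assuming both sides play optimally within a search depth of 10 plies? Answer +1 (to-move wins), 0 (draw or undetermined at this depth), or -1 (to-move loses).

value(X.X/OOX/.O., X) = +1

[X.X/OOX/.O.] X move#1: (0,1):-1/XXX/OOX/.O., (2,0):-1/X.X/OOX/XO., (2,2):+1/X.X/OOX/.OX*
[X.X/OOX/.OX] end (terminal -1, O#2); searched X.X/OOX/.O. to 10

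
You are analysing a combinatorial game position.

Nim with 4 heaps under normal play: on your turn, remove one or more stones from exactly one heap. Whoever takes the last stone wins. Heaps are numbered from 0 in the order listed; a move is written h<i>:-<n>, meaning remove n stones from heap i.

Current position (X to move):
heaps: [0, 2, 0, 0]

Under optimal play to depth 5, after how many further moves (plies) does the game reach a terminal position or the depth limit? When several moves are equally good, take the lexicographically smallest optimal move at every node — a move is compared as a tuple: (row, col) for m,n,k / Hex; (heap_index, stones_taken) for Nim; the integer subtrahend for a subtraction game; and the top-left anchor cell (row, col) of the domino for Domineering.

PV length from [(0,2,0,0)]: 1 ply

p1 X@[(0,2,0,0)]: h1:-1[(0,1,0,0)]-1 h1:-2[(0,0,0,0)]+1*
p2 O@[(0,0,0,0)] terminal -1; root [(0,2,0,0)] d5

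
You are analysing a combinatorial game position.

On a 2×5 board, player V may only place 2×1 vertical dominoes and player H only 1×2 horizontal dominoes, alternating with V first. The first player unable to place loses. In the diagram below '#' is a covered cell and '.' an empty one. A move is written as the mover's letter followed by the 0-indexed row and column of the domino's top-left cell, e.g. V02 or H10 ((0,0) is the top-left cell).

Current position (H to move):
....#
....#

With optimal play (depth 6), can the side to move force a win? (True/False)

p1 H@[....#/....#]: H00[##..#/....#]-1 H01[.##.#/....#]+1* H02[..###/....#]-1 H10[....#/##..#]-1 H11[....#/.##.#]+1 H12[....#/..###]-1
p2 V@[.##.#/....#]: V00[###.#/#...#]-1* V03[.####/...##]-1
p3 H@[###.#/#...#]: H11[###.#/###.#]-1 H12[###.#/#.###]+1*
p4 V@[###.#/#.###] terminal -1; root [....#/....#] d6

H winning at [....#/....#]: True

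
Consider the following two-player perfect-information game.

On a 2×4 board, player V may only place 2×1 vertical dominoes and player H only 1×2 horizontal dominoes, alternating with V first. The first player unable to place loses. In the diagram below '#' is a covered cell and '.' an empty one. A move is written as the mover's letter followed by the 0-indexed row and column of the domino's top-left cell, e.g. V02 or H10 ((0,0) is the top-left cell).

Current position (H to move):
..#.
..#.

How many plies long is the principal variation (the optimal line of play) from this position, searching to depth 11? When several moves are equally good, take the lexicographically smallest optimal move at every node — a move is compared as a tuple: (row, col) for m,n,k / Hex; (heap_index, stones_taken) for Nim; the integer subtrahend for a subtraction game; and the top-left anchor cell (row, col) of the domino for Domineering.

PV length from [..#./..#.]: 3 plies

p1 H@[..#./..#.]: H00[###./..#.]+1* H10[..#./###.]+1
p2 V@[###./..#.]: V03[####/..##]-1*
p3 H@[####/..##]: H10[####/####]+1*
p4 V@[####/####] terminal -1; root [..#./..#.] d11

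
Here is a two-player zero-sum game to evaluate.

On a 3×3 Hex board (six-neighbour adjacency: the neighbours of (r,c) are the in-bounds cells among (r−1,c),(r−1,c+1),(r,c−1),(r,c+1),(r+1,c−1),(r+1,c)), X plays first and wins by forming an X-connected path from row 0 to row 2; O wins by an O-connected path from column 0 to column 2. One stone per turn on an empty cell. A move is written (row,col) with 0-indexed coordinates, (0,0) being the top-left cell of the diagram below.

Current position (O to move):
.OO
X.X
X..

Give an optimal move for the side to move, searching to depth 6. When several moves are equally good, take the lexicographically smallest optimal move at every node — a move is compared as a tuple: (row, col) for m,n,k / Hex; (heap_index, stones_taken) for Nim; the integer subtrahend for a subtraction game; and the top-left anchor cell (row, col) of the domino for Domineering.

p1 O@[.OO/X.X/X..]: (0,0)[OOO/X.X/X..]+1* (1,1)[.OO/XOX/X..]-1 (2,1)[.OO/X.X/XO.]-1 (2,2)[.OO/X.X/X.O]-1
p2 X@[OOO/X.X/X..] terminal -1; root [.OO/X.X/X..] d6

O's best at [.OO/X.X/X..]: (0,0)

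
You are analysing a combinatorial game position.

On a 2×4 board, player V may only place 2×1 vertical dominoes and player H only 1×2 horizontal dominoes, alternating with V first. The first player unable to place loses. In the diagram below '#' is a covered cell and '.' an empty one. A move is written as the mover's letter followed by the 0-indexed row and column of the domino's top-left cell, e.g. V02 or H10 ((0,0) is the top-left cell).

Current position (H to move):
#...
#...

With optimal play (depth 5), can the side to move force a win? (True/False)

[#.../#...] H move#1: H01:+1/###./#...*, H02:+1/#.##/#..., H11:+1/#.../###., H12:+1/#.../#.##
[###./#...] V move#2: V03:-1/####/#..#*
[####/#..#] H move#3: H11:+1/####/####*
[####/####] end (terminal -1, V#4); searched #.../#... to 5

H winning at [#.../#...]: True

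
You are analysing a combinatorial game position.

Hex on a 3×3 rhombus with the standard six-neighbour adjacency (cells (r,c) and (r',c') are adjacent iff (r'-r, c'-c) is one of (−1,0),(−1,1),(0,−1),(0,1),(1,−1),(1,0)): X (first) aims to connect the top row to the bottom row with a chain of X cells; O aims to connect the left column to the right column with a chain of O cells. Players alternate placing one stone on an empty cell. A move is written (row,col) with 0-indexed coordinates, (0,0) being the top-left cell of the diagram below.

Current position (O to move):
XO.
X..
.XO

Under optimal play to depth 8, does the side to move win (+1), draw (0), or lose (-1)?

ply 1, O at XO./X../.XO | (0,2)=-1→XOO/X../.XO*; (1,1)=-1→XO./XO./.XO; (1,2)=-1→XO./X.O/.XO; (2,0)=-1→XO./X../OXO
ply 2, X at XOO/X../.XO | (1,1)=+1→XOO/XX./.XO*; (1,2)=+1→XOO/X.X/.XO; (2,0)=+1→XOO/X../XXO
ply 3: XOO/XX./.XO is terminal -1 (O); from XO./X../.XO depth 8

value(XO./X../.XO, O) = -1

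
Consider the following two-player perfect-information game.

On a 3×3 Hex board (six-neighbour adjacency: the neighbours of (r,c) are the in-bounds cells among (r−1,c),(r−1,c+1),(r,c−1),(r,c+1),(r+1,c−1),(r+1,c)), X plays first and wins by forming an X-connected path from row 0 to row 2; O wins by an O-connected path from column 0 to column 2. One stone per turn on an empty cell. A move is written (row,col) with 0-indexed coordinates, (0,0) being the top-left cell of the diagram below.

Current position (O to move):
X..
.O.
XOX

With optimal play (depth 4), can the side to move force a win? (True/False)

O winning at [X../.O./XOX]: True

[X../.O./XOX] O move#1: (0,1):-1/XO./.O./XOX, (0,2):-1/X.O/.O./XOX, (1,0):+1/X../OO./XOX*, (1,2):-1/X../.OO/XOX
[X../OO./XOX] X move#2: (0,1):-1/XX./OO./XOX*, (0,2):-1/X.X/OO./XOX, (1,2):-1/X../OOX/XOX
[XX./OO./XOX] O move#3: (0,2):+1/XXO/OO./XOX*, (1,2):+1/XX./OOO/XOX
[XXO/OO./XOX] end (terminal -1, X#4); searched X../.O./XOX to 4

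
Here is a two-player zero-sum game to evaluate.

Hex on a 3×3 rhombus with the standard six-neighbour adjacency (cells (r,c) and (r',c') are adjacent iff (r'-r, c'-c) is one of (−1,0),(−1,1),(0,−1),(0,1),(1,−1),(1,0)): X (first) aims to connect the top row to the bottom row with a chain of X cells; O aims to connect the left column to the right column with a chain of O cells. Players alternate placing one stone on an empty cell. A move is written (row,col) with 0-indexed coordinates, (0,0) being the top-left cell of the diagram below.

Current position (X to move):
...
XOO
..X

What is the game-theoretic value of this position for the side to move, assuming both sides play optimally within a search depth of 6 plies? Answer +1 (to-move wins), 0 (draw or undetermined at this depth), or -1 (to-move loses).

value(.../XOO/..X, X) = +1

p1 X@[.../XOO/..X]: (0,0)[X../XOO/..X]-1 (0,1)[.X./XOO/..X]-1 (0,2)[..X/XOO/..X]-1 (2,0)[.../XOO/X.X]+1* (2,1)[.../XOO/.XX]-1
p2 O@[.../XOO/X.X]: (0,0)[O../XOO/X.X]-1* (0,1)[.O./XOO/X.X]-1 (0,2)[..O/XOO/X.X]-1 (2,1)[.../XOO/XOX]-1
p3 X@[O../XOO/X.X]: (0,1)[OX./XOO/X.X]+1* (0,2)[O.X/XOO/X.X]-1 (2,1)[O../XOO/XXX]-1
p4 O@[OX./XOO/X.X] terminal -1; root [.../XOO/..X] d6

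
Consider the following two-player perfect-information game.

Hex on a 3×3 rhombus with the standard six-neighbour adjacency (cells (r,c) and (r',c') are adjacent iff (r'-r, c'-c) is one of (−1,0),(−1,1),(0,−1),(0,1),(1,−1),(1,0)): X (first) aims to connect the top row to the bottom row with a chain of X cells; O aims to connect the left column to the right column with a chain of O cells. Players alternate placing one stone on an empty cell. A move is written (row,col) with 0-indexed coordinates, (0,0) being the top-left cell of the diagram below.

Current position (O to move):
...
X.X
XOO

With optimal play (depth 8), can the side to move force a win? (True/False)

p1 O@[.../X.X/XOO]: (0,0)[O../X.X/XOO]-1* (0,1)[.O./X.X/XOO]-1 (0,2)[..O/X.X/XOO]-1 (1,1)[.../XOX/XOO]-1
p2 X@[O../X.X/XOO]: (0,1)[OX./X.X/XOO]+1* (0,2)[O.X/X.X/XOO]+1 (1,1)[O../XXX/XOO]+1
p3 O@[OX./X.X/XOO] terminal -1; root [.../X.X/XOO] d8

O winning at [.../X.X/XOO]: False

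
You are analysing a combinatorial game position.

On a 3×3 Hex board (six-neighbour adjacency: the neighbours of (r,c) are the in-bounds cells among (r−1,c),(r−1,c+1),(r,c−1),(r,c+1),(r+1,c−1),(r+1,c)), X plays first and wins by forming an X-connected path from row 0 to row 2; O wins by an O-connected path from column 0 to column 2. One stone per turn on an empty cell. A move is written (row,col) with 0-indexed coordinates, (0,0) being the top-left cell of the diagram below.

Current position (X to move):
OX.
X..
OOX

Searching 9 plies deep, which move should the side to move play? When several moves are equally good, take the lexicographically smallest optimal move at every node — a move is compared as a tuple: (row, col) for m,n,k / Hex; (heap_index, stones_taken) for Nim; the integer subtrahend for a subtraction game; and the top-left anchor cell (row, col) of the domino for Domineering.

X's best at [OX./X../OOX]: (1,2)

ply 1, X at OX./X../OOX | (0,2)=-1→OXX/X../OOX; (1,1)=-1→OX./XX./OOX; (1,2)=+1→OX./X.X/OOX*
ply 2, O at OX./X.X/OOX | (0,2)=-1→OXO/X.X/OOX*; (1,1)=-1→OX./XOX/OOX
ply 3, X at OXO/X.X/OOX | (1,1)=+1→OXO/XXX/OOX*
ply 4: OXO/XXX/OOX is terminal -1 (O); from OX./X../OOX depth 9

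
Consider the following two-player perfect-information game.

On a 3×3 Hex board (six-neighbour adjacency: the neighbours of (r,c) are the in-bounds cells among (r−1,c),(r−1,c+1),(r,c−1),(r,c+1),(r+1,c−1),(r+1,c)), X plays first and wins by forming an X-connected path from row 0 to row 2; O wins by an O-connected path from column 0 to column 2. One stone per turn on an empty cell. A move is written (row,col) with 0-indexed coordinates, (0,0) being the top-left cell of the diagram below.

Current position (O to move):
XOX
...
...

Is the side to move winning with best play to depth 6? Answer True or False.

O winning at [XOX/.../...]: False

[XOX/.../...] O move#1: (1,0):-1/XOX/O../...*, (1,1):-1/XOX/.O./..., (1,2):-1/XOX/..O/..., (2,0):-1/XOX/.../O.., (2,1):-1/XOX/.../.O., (2,2):-1/XOX/.../..O
[XOX/O../...] X move#2: (1,1):+1/XOX/OX./...*, (1,2):+1/XOX/O.X/..., (2,0):+1/XOX/O../X.., (2,1):+1/XOX/O../.X., (2,2):+1/XOX/O../..X
[XOX/OX./...] O move#3: (1,2):-1/XOX/OXO/...*, (2,0):-1/XOX/OX./O.., (2,1):-1/XOX/OX./.O., (2,2):-1/XOX/OX./..O
[XOX/OXO/...] X move#4: (2,0):+1/XOX/OXO/X..*, (2,1):+1/XOX/OXO/.X., (2,2):+1/XOX/OXO/..X
[XOX/OXO/X..] end (terminal -1, O#5); searched XOX/.../... to 6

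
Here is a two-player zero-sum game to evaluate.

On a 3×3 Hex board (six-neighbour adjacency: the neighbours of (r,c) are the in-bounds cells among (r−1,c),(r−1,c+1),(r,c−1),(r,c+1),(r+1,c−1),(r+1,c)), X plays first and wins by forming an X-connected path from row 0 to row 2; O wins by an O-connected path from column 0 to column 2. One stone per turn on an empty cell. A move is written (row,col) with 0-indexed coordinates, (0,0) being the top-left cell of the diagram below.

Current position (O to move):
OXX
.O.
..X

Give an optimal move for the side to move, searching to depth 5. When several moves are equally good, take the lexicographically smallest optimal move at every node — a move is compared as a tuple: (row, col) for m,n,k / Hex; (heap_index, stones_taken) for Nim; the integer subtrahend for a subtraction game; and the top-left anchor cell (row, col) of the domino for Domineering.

O's best at [OXX/.O./..X]: (1,2)

ply 1, O at OXX/.O./..X | (1,0)=-1→OXX/OO./..X; (1,2)=+1→OXX/.OO/..X*; (2,0)=-1→OXX/.O./O.X; (2,1)=-1→OXX/.O./.OX
ply 2, X at OXX/.OO/..X | (1,0)=-1→OXX/XOO/..X*; (2,0)=-1→OXX/.OO/X.X; (2,1)=-1→OXX/.OO/.XX
ply 3, O at OXX/XOO/..X | (2,0)=+1→OXX/XOO/O.X*; (2,1)=-1→OXX/XOO/.OX
ply 4: OXX/XOO/O.X is terminal -1 (X); from OXX/.O./..X depth 5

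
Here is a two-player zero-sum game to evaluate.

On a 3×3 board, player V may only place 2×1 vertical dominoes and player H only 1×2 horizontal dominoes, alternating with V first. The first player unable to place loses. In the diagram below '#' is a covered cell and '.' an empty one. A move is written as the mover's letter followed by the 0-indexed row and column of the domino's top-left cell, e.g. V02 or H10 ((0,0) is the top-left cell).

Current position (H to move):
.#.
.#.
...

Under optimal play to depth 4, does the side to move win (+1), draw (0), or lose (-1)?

value(.#./.#./..., H) = -1

ply 1, H at .#./.#./... | H20=-1→.#./.#./##.*; H21=-1→.#./.#./.##
ply 2, V at .#./.#./##. | V00=+1→##./##./##.*; V02=+1→.##/.##/##.; V12=+1→.#./.##/###
ply 3: ##./##./##. is terminal -1 (H); from .#./.#./... depth 4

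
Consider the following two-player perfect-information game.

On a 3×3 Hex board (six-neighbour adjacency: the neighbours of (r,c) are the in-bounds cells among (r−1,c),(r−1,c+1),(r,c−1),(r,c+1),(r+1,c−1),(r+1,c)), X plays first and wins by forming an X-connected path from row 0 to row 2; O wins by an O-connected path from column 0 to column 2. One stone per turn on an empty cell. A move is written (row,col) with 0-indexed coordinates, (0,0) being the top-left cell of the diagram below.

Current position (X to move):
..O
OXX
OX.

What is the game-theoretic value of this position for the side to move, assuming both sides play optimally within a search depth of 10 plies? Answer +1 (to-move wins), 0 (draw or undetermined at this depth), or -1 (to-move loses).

p1 X@[..O/OXX/OX.]: (0,0)[X.O/OXX/OX.]-1 (0,1)[.XO/OXX/OX.]+1* (2,2)[..O/OXX/OXX]-1
p2 O@[.XO/OXX/OX.] terminal -1; root [..O/OXX/OX.] d10

value(..O/OXX/OX., X) = +1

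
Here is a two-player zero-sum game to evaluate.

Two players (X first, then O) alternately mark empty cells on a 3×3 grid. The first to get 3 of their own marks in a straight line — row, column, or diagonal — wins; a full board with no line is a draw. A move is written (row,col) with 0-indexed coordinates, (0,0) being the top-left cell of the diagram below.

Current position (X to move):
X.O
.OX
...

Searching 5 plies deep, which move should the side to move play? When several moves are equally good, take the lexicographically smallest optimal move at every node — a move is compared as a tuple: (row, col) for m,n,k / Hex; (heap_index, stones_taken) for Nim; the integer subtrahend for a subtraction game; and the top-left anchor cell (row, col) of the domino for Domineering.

X's best at [X.O/.OX/...]: (2,0)

p1 X@[X.O/.OX/...]: (0,1)[XXO/.OX/...]-1 (1,0)[X.O/XOX/...]-1 (2,0)[X.O/.OX/X..]+0* (2,1)[X.O/.OX/.X.]-1 (2,2)[X.O/.OX/..X]-1
p2 O@[X.O/.OX/X..]: (0,1)[XOO/.OX/X..]-1 (1,0)[X.O/OOX/X..]+0* (2,1)[X.O/.OX/XO.]-1 (2,2)[X.O/.OX/X.O]-1
p3 X@[X.O/OOX/X..]: (0,1)[XXO/OOX/X..]+0* (2,1)[X.O/OOX/XX.]+0 (2,2)[X.O/OOX/X.X]+0
p4 O@[XXO/OOX/X..]: (2,1)[XXO/OOX/XO.]+0* (2,2)[XXO/OOX/X.O]+0
p5 X@[XXO/OOX/XO.]: (2,2)[XXO/OOX/XOX]+0*
p6 O@[XXO/OOX/XOX] terminal +0; root [X.O/.OX/...] d5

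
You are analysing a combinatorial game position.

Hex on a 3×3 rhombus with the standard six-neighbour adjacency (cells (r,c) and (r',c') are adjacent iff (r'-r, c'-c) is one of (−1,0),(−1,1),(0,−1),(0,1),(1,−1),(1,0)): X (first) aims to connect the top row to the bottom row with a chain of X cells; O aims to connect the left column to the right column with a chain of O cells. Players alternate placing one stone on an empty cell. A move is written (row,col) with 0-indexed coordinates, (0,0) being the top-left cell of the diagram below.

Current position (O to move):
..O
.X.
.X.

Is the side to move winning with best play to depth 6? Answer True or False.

[..O/.X./.X.] O move#1: (0,0):-1/O.O/.X./.X., (0,1):+1/.OO/.X./.X.*, (1,0):-1/..O/OX./.X., (1,2):-1/..O/.XO/.X., (2,0):-1/..O/.X./OX., (2,2):-1/..O/.X./.XO
[.OO/.X./.X.] X move#2: (0,0):-1/XOO/.X./.X.*, (1,0):-1/.OO/XX./.X., (1,2):-1/.OO/.XX/.X., (2,0):-1/.OO/.X./XX., (2,2):-1/.OO/.X./.XX
[XOO/.X./.X.] O move#3: (1,0):+1/XOO/OX./.X.*, (1,2):-1/XOO/.XO/.X., (2,0):-1/XOO/.X./OX., (2,2):-1/XOO/.X./.XO
[XOO/OX./.X.] end (terminal -1, X#4); searched ..O/.X./.X. to 6

O winning at [..O/.X./.X.]: True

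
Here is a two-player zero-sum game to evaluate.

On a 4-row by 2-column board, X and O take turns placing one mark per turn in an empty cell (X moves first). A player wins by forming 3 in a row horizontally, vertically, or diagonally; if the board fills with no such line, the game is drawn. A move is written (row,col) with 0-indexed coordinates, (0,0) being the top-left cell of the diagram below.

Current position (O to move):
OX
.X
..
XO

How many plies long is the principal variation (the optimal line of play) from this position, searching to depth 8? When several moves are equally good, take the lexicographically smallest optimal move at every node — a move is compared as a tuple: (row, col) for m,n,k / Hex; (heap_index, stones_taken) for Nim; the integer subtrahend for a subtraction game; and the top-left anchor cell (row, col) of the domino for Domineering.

p1 O@[OX/.X/../XO]: (1,0)[OX/OX/../XO]-1 (2,0)[OX/.X/O./XO]-1 (2,1)[OX/.X/.O/XO]+0*
p2 X@[OX/.X/.O/XO]: (1,0)[OX/XX/.O/XO]+0* (2,0)[OX/.X/XO/XO]+0
p3 O@[OX/XX/.O/XO]: (2,0)[OX/XX/OO/XO]+0*
p4 X@[OX/XX/OO/XO] terminal +0; root [OX/.X/../XO] d8

PV length from [OX/.X/../XO]: 3 plies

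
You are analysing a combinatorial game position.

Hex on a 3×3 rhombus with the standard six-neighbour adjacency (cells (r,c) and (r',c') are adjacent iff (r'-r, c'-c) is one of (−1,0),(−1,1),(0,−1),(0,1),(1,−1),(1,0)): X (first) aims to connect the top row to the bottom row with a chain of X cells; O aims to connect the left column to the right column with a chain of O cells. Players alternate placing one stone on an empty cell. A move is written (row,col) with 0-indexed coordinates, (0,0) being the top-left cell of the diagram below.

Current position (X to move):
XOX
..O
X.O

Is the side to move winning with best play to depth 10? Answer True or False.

X winning at [XOX/..O/X.O]: True

ply 1, X at XOX/..O/X.O | (1,0)=+1→XOX/X.O/X.O*; (1,1)=+1→XOX/.XO/X.O; (2,1)=+1→XOX/..O/XXO
ply 2: XOX/X.O/X.O is terminal -1 (O); from XOX/..O/X.O depth 10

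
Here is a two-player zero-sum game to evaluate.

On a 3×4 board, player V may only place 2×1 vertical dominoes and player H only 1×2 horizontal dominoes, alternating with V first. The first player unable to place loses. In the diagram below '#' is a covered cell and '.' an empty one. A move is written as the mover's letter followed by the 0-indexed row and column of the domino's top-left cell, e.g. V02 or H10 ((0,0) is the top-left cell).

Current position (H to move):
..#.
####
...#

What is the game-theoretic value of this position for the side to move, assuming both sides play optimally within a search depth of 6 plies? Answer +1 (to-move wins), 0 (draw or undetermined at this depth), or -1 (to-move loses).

value(..#./####/...#, H) = +1

p1 H@[..#./####/...#]: H00[###./####/...#]+1* H20[..#./####/##.#]+1 H21[..#./####/.###]+1
p2 V@[###./####/...#] terminal -1; root [..#./####/...#] d6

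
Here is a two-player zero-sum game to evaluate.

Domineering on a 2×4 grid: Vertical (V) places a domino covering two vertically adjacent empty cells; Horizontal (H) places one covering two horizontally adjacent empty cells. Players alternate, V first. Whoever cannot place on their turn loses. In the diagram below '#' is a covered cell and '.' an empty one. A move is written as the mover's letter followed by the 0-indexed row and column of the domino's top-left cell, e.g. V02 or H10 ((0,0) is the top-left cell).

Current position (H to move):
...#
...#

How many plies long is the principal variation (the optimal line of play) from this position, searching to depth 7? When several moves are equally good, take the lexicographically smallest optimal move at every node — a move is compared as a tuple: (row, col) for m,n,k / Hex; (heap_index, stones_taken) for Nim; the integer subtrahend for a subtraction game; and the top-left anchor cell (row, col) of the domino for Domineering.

PV length from [...#/...#]: 3 plies

[...#/...#] H move#1: H00:+1/##.#/...#*, H01:+1/.###/...#, H10:+1/...#/##.#, H11:+1/...#/.###
[##.#/...#] V move#2: V02:-1/####/..##*
[####/..##] H move#3: H10:+1/####/####*
[####/####] end (terminal -1, V#4); searched ...#/...# to 7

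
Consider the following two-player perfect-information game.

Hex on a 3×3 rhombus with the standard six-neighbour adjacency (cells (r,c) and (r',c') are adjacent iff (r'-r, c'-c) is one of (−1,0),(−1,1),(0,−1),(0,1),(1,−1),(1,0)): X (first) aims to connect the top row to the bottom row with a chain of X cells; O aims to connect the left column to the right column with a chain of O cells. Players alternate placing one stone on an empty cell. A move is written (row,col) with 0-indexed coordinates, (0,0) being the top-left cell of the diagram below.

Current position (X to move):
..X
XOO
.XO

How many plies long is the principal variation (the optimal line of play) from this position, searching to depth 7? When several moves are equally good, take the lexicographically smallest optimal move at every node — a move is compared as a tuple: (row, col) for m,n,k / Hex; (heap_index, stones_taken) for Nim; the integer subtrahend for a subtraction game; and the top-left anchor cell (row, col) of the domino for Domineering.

PV length from [..X/XOO/.XO]: 3 plies

ply 1, X at ..X/XOO/.XO | (0,0)=-1→X.X/XOO/.XO; (0,1)=-1→.XX/XOO/.XO; (2,0)=+1→..X/XOO/XXO*
ply 2, O at ..X/XOO/XXO | (0,0)=-1→O.X/XOO/XXO*; (0,1)=-1→.OX/XOO/XXO
ply 3, X at O.X/XOO/XXO | (0,1)=+1→OXX/XOO/XXO*
ply 4: OXX/XOO/XXO is terminal -1 (O); from ..X/XOO/.XO depth 7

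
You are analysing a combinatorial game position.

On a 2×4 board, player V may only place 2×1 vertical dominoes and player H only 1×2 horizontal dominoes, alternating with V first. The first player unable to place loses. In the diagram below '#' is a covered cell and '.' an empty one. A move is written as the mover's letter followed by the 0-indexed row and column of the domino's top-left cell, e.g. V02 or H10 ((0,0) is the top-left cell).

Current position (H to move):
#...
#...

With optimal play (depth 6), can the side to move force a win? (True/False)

H winning at [#.../#...]: True

[#.../#...] H move#1: H01:+1/###./#...*, H02:+1/#.##/#..., H11:+1/#.../###., H12:+1/#.../#.##
[###./#...] V move#2: V03:-1/####/#..#*
[####/#..#] H move#3: H11:+1/####/####*
[####/####] end (terminal -1, V#4); searched #.../#... to 6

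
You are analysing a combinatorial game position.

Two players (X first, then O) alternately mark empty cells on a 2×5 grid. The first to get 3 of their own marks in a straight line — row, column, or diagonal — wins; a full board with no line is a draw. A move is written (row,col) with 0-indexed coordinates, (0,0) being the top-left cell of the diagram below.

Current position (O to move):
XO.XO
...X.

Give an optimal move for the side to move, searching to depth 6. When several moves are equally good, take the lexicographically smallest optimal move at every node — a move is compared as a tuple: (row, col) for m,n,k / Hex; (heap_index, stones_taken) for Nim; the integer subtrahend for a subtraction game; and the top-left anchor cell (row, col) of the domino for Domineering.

O's best at [XO.XO/...X.]: (1,1)

ply 1, O at XO.XO/...X. | (0,2)=-1→XOOXO/...X.; (1,0)=-1→XO.XO/O..X.; (1,1)=+0→XO.XO/.O.X.*; (1,2)=+0→XO.XO/..OX.; (1,4)=+0→XO.XO/...XO
ply 2, X at XO.XO/.O.X. | (0,2)=+0→XOXXO/.O.X.*; (1,0)=+0→XO.XO/XO.X.; (1,2)=+0→XO.XO/.OXX.; (1,4)=+0→XO.XO/.O.XX
ply 3, O at XOXXO/.O.X. | (1,0)=+0→XOXXO/OO.X.*; (1,2)=+0→XOXXO/.OOX.; (1,4)=+0→XOXXO/.O.XO
ply 4, X at XOXXO/OO.X. | (1,2)=+0→XOXXO/OOXX.*; (1,4)=-1→XOXXO/OO.XX
ply 5, O at XOXXO/OOXX. | (1,4)=+0→XOXXO/OOXXO*
ply 6: XOXXO/OOXXO is terminal +0 (X); from XO.XO/...X. depth 6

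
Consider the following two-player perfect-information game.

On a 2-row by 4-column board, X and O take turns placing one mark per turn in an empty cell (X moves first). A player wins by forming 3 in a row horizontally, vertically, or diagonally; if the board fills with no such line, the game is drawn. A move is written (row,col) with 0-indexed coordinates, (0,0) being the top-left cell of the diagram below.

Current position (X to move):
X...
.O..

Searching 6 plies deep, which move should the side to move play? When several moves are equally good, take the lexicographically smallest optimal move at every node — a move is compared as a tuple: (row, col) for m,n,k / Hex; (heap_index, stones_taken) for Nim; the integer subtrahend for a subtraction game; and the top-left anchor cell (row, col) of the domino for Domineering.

X's best at [X.../.O..]: (0,1)

p1 X@[X.../.O..]: (0,1)[XX../.O..]+0* (0,2)[X.X./.O..]+0 (0,3)[X..X/.O..]-1 (1,0)[X.../XO..]+0 (1,2)[X.../.OX.]+0 (1,3)[X.../.O.X]+0
p2 O@[XX../.O..]: (0,2)[XXO./.O..]+0* (0,3)[XX.O/.O..]-1 (1,0)[XX../OO..]-1 (1,2)[XX../.OO.]-1 (1,3)[XX../.O.O]-1
p3 X@[XXO./.O..]: (0,3)[XXOX/.O..]-1 (1,0)[XXO./XO..]+0* (1,2)[XXO./.OX.]+0 (1,3)[XXO./.O.X]+0
p4 O@[XXO./XO..]: (0,3)[XXOO/XO..]+0* (1,2)[XXO./XOO.]+0 (1,3)[XXO./XO.O]+0
p5 X@[XXOO/XO..]: (1,2)[XXOO/XOX.]+0* (1,3)[XXOO/XO.X]+0
p6 O@[XXOO/XOX.]: (1,3)[XXOO/XOXO]+0*
p7 X@[XXOO/XOXO] terminal +0; root [X.../.O..] d6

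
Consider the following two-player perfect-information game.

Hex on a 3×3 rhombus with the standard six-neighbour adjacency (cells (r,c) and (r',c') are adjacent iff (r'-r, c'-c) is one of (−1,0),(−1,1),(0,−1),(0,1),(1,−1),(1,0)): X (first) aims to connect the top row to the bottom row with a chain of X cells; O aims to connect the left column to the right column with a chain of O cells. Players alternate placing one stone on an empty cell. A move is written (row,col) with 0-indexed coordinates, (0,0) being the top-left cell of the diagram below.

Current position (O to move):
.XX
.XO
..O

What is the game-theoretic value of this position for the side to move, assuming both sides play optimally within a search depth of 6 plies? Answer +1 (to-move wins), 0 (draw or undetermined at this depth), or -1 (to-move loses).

value(.XX/.XO/..O, O) = -1

p1 O@[.XX/.XO/..O]: (0,0)[OXX/.XO/..O]-1* (1,0)[.XX/OXO/..O]-1 (2,0)[.XX/.XO/O.O]-1 (2,1)[.XX/.XO/.OO]-1
p2 X@[OXX/.XO/..O]: (1,0)[OXX/XXO/..O]+1* (2,0)[OXX/.XO/X.O]+1 (2,1)[OXX/.XO/.XO]+1
p3 O@[OXX/XXO/..O]: (2,0)[OXX/XXO/O.O]-1* (2,1)[OXX/XXO/.OO]-1
p4 X@[OXX/XXO/O.O]: (2,1)[OXX/XXO/OXO]+1*
p5 O@[OXX/XXO/OXO] terminal -1; root [.XX/.XO/..O] d6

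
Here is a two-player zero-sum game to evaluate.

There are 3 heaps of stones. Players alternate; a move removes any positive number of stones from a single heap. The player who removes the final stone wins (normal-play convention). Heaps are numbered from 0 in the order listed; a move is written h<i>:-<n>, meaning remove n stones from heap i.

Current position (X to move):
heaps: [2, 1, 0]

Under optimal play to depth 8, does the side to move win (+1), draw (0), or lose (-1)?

p1 X@[(2,1,0)]: h0:-1[(1,1,0)]+1* h0:-2[(0,1,0)]-1 h1:-1[(2,0,0)]-1
p2 O@[(1,1,0)]: h0:-1[(0,1,0)]-1* h1:-1[(1,0,0)]-1
p3 X@[(0,1,0)]: h1:-1[(0,0,0)]+1*
p4 O@[(0,0,0)] terminal -1; root [(2,1,0)] d8

value((2,1,0), X) = +1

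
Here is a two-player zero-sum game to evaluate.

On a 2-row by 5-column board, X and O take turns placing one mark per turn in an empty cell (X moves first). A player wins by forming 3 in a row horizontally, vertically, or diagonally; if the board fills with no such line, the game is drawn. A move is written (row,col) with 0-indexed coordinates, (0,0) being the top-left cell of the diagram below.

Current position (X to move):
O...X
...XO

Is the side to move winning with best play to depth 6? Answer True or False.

ply 1, X at O...X/...XO | (0,1)=+0→OX..X/...XO*; (0,2)=+0→O.X.X/...XO; (0,3)=+0→O..XX/...XO; (1,0)=+0→O...X/X..XO; (1,1)=+0→O...X/.X.XO; (1,2)=+0→O...X/..XXO
ply 2, O at OX..X/...XO | (0,2)=+0→OXO.X/...XO*; (0,3)=+0→OX.OX/...XO; (1,0)=+0→OX..X/O..XO; (1,1)=+0→OX..X/.O.XO; (1,2)=+0→OX..X/..OXO
ply 3, X at OXO.X/...XO | (0,3)=+0→OXOXX/...XO*; (1,0)=+0→OXO.X/X..XO; (1,1)=+0→OXO.X/.X.XO; (1,2)=+0→OXO.X/..XXO
ply 4, O at OXOXX/...XO | (1,0)=+0→OXOXX/O..XO*; (1,1)=+0→OXOXX/.O.XO; (1,2)=+0→OXOXX/..OXO
ply 5, X at OXOXX/O..XO | (1,1)=+0→OXOXX/OX.XO*; (1,2)=+0→OXOXX/O.XXO
ply 6, O at OXOXX/OX.XO | (1,2)=+0→OXOXX/OXOXO*
ply 7: OXOXX/OXOXO is terminal +0 (X); from O...X/...XO depth 6

X winning at [O...X/...XO]: False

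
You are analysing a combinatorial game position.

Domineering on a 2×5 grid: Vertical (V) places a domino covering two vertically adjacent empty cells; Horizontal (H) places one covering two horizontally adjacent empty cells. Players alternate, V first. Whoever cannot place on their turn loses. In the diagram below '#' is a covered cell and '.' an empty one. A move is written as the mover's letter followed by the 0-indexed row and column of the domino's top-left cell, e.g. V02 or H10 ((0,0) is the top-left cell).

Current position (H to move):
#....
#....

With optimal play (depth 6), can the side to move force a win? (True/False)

H winning at [#..../#....]: True

[#..../#....] H move#1: H01:-1/###../#...., H02:+1/#.##./#....*, H03:-1/#..##/#...., H11:-1/#..../###.., H12:+1/#..../#.##., H13:-1/#..../#..##
[#.##./#....] V move#2: V01:-1/####./##...*, V04:-1/#.###/#...#
[####./##...] H move#3: H12:-1/####./####., H13:+1/####./##.##*
[####./##.##] end (terminal -1, V#4); searched #..../#.... to 6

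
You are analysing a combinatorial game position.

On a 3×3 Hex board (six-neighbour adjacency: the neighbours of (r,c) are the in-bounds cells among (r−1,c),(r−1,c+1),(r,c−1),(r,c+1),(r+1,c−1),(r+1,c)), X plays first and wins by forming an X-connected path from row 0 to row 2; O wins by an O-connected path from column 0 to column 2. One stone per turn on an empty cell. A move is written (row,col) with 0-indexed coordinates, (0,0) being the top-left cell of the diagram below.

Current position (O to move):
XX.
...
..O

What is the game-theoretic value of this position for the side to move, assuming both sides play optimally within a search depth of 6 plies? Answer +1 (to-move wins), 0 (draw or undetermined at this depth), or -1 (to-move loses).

value(XX./.../..O, O) = +1

[XX./.../..O] O move#1: (0,2):-1/XXO/.../..O, (1,0):-1/XX./O../..O, (1,1):+1/XX./.O./..O*, (1,2):-1/XX./..O/..O, (2,0):+1/XX./.../O.O, (2,1):-1/XX./.../.OO
[XX./.O./..O] X move#2: (0,2):-1/XXX/.O./..O*, (1,0):-1/XX./XO./..O, (1,2):-1/XX./.OX/..O, (2,0):-1/XX./.O./X.O, (2,1):-1/XX./.O./.XO
[XXX/.O./..O] O move#3: (1,0):+1/XXX/OO./..O*, (1,2):+1/XXX/.OO/..O, (2,0):+1/XXX/.O./O.O, (2,1):+1/XXX/.O./.OO
[XXX/OO./..O] X move#4: (1,2):-1/XXX/OOX/..O*, (2,0):-1/XXX/OO./X.O, (2,1):-1/XXX/OO./.XO
[XXX/OOX/..O] O move#5: (2,0):-1/XXX/OOX/O.O, (2,1):+1/XXX/OOX/.OO*
[XXX/OOX/.OO] end (terminal -1, X#6); searched XX./.../..O to 6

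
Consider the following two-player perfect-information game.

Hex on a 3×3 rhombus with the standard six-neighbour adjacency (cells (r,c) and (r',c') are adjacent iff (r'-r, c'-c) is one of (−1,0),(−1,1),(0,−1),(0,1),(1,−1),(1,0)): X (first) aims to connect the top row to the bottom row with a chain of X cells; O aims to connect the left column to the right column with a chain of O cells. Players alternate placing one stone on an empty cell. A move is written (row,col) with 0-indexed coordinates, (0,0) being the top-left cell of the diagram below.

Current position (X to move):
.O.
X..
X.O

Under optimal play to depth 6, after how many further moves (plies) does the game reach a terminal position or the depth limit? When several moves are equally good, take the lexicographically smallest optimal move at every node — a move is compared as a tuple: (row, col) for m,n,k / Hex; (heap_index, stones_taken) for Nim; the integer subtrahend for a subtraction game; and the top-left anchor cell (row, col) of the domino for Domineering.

PV length from [.O./X../X.O]: 1 ply

[.O./X../X.O] X move#1: (0,0):+1/XO./X../X.O*, (0,2):+1/.OX/X../X.O, (1,1):+1/.O./XX./X.O, (1,2):+1/.O./X.X/X.O, (2,1):+1/.O./X../XXO
[XO./X../X.O] end (terminal -1, O#2); searched .O./X../X.O to 6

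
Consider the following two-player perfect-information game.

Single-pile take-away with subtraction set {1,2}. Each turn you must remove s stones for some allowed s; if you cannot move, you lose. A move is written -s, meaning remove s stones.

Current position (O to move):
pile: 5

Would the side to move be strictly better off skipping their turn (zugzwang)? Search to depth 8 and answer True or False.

ply 1, O at 5 | -1=-1→4; -2=+1→3*
ply 2, X at 3 | -1=-1→2*; -2=-1→1
ply 3, O at 2 | -1=-1→1; -2=+1→0*
ply 4: 0 is terminal -1 (X); from 5 depth 8
if O skipped the turn, X would face:
~ ply 1, X at 5 | -1=-1→4; -2=+1→3*
~ ply 2, O at 3 | -1=-1→2*; -2=-1→1
~ ply 3, X at 2 | -1=-1→1; -2=+1→0*
~ ply 4: 0 is terminal -1 (O); from 5 depth 8
compare (O): move=+1 vs pass=-1

zugzwang(5, O) = False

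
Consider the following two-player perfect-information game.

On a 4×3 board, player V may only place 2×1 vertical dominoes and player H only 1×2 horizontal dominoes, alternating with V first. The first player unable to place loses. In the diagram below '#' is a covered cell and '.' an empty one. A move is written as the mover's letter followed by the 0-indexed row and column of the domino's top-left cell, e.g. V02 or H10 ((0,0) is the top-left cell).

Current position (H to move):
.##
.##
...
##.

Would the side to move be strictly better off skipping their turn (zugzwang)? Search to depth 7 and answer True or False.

[.##/.##/.../##.] H move#1: H20:-1/.##/.##/##./##.*, H21:-1/.##/.##/.##/##.
[.##/.##/##./##.] V move#2: V00:+1/###/###/##./##.*, V22:+1/.##/.##/###/###
[###/###/##./##.] end (terminal -1, H#3); searched .##/.##/.../##. to 7
if H skipped the turn, V would face:
~ [.##/.##/.../##.] V move#1: V00:-1/###/###/.../##., V10:-1/.##/###/#../##., V22:+1/.##/.##/..#/###*
~ [.##/.##/..#/###] H move#2: H20:-1/.##/.##/###/###*
~ [.##/.##/###/###] V move#3: V00:+1/###/###/###/###*
~ [###/###/###/###] end (terminal -1, H#4); searched .##/.##/.../##. to 7
compare (H): move=-1 vs pass=-1

zugzwang(.##/.##/.../##., H) = False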